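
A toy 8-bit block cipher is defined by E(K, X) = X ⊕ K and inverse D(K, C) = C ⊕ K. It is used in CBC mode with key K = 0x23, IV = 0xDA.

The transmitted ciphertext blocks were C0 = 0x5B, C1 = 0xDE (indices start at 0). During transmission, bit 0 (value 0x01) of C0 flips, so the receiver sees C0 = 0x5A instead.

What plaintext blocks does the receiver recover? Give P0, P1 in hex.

CBC decryption: P_i = D(K, C_i) ⊕ C_{i−1}, with C_{−1} = IV.
Only C0 changed, to 0x5A. In CBC, a change in C_i garbles P_i and flips the same bit in P_{i+1}. Decrypting the received ciphertext:
P0: D(K, 0x5A) = 0x79; 0x79 ⊕ 0xDA = 0xA3.
P1: D(K, 0xDE) = 0xFD; 0xFD ⊕ 0x5A = 0xA7.
Blocks that differ from the original plaintext: P0, P1.

P0 = 0xA3, P1 = 0xA7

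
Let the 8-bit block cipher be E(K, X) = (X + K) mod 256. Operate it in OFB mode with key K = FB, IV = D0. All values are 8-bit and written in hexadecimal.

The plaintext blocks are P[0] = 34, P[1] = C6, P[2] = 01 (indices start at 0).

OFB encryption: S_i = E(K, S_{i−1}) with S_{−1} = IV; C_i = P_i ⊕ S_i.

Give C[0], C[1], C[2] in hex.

C[0] = FF, C[1] = 00, C[2] = C0

C[0]: S = E(K, D0) = CB; 34 ⊕ CB = FF.
C[1]: S = E(K, CB) = C6; C6 ⊕ C6 = 00.
C[2]: S = E(K, C6) = C1; 01 ⊕ C1 = C0.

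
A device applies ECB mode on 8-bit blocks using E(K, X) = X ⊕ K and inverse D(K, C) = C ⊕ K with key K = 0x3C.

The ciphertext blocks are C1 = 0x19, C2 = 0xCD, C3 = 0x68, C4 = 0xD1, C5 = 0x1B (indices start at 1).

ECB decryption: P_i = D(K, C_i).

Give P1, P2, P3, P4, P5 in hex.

P1 = 0x25, P2 = 0xF1, P3 = 0x54, P4 = 0xED, P5 = 0x27

P1: D(K, 0x19) = 0x25.
P2: D(K, 0xCD) = 0xF1.
P3: D(K, 0x68) = 0x54.
P4: D(K, 0xD1) = 0xED.
P5: D(K, 0x1B) = 0x27.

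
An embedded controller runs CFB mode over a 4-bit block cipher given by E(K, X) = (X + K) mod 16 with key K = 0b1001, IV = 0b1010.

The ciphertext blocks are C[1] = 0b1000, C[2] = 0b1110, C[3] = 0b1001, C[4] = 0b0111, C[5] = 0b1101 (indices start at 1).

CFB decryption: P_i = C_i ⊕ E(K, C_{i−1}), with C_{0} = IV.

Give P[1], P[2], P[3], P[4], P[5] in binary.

P[1]: E(K, 0b1010) = 0b0011; 0b1000 ⊕ 0b0011 = 0b1011.
P[2]: E(K, 0b1000) = 0b0001; 0b1110 ⊕ 0b0001 = 0b1111.
P[3]: E(K, 0b1110) = 0b0111; 0b1001 ⊕ 0b0111 = 0b1110.
P[4]: E(K, 0b1001) = 0b0010; 0b0111 ⊕ 0b0010 = 0b0101.
P[5]: E(K, 0b0111) = 0b0000; 0b1101 ⊕ 0b0000 = 0b1101.

P[1] = 0b1011, P[2] = 0b1111, P[3] = 0b1110, P[4] = 0b0101, P[5] = 0b1101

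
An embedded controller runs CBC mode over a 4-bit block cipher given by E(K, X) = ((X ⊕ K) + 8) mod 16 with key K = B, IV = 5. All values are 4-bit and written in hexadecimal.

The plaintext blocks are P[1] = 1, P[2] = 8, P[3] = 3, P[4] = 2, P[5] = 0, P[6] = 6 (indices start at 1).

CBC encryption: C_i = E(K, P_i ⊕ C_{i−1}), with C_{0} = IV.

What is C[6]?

C[6] = B

C[1]: P[1] ⊕ 5 = 4; E(K, 4) = 7.
C[2]: P[2] ⊕ 7 = F; E(K, F) = C.
C[3]: P[3] ⊕ C = F; E(K, F) = C.
C[4]: P[4] ⊕ C = E; E(K, E) = D.
C[5]: P[5] ⊕ D = D; E(K, D) = E.
C[6]: P[6] ⊕ E = 8; E(K, 8) = B.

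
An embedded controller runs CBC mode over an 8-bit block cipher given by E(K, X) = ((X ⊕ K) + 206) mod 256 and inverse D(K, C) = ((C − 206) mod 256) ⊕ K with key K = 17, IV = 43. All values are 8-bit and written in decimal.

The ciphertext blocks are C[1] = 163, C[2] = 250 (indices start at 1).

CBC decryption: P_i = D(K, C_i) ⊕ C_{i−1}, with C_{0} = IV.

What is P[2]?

P[2] = 158

P[2]: D(K, 250) = 61; 61 ⊕ 163 = 158.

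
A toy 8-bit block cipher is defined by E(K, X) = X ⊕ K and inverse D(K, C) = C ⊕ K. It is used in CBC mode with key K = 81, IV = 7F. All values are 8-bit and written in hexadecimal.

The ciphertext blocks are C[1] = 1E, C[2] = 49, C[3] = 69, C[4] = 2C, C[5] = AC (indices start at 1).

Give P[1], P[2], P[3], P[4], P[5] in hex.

P[1] = E0, P[2] = D6, P[3] = A1, P[4] = C4, P[5] = 01

CBC decryption: P_i = D(K, C_i) ⊕ C_{i−1}, with C_{0} = IV.
P[1]: D(K, 1E) = 9F; 9F ⊕ 7F = E0.
P[2]: D(K, 49) = C8; C8 ⊕ 1E = D6.
P[3]: D(K, 69) = E8; E8 ⊕ 49 = A1.
P[4]: D(K, 2C) = AD; AD ⊕ 69 = C4.
P[5]: D(K, AC) = 2D; 2D ⊕ 2C = 01.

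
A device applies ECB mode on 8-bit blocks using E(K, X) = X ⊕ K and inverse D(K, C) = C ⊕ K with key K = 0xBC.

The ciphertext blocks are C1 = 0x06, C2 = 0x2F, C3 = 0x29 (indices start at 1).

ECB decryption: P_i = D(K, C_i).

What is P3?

P3 = 0x95

P3: D(K, 0x29) = 0x95.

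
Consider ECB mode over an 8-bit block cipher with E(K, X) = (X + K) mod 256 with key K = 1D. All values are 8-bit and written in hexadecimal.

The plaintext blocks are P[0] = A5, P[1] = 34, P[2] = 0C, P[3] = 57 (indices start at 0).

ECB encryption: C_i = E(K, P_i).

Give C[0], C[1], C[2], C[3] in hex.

C[0]: E(K, A5) = C2.
C[1]: E(K, 34) = 51.
C[2]: E(K, 0C) = 29.
C[3]: E(K, 57) = 74.

C[0] = C2, C[1] = 51, C[2] = 29, C[3] = 74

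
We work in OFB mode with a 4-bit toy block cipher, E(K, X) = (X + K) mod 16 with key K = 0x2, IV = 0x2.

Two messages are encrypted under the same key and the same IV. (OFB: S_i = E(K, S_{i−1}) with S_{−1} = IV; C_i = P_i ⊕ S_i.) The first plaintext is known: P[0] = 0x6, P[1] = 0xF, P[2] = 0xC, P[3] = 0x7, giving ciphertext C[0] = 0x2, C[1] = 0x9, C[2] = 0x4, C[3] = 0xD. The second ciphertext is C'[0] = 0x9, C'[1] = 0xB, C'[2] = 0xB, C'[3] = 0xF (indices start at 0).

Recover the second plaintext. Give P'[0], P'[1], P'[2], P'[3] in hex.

In OFB with a reused IV, both messages share the same keystream S_i, so C_i ⊕ C'_i = P_i ⊕ P'_i and thus P'_i = P_i ⊕ C_i ⊕ C'_i.
P'[0]: 0x6 ⊕ 0x2 ⊕ 0x9 = 0xD.
P'[1]: 0xF ⊕ 0x9 ⊕ 0xB = 0xD.
P'[2]: 0xC ⊕ 0x4 ⊕ 0xB = 0x3.
P'[3]: 0x7 ⊕ 0xD ⊕ 0xF = 0x5.

P'[0] = 0xD, P'[1] = 0xD, P'[2] = 0x3, P'[3] = 0x5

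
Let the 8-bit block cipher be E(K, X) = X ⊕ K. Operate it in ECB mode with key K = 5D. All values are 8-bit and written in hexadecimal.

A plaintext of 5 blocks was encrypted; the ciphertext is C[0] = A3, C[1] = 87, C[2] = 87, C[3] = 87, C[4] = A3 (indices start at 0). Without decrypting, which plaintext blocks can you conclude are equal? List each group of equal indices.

ECB encrypts each block independently with the same key, so equal ciphertext blocks imply equal plaintext blocks.
C[0] = C[4] = A3, so P[0] = P[4].
C[1] = C[2] = C[3] = 87, so P[1] = P[2] = P[3].

P[0] = P[4]; P[1] = P[2] = P[3]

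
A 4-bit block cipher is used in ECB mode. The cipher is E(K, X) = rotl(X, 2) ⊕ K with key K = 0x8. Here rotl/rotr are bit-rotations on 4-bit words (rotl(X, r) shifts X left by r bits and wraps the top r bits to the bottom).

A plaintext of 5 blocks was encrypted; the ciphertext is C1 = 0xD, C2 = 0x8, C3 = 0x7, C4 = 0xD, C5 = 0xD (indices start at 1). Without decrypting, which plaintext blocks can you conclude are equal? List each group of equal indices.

ECB encrypts each block independently with the same key, so equal ciphertext blocks imply equal plaintext blocks.
C1 = C4 = C5 = 0xD, so P1 = P4 = P5.

P1 = P4 = P5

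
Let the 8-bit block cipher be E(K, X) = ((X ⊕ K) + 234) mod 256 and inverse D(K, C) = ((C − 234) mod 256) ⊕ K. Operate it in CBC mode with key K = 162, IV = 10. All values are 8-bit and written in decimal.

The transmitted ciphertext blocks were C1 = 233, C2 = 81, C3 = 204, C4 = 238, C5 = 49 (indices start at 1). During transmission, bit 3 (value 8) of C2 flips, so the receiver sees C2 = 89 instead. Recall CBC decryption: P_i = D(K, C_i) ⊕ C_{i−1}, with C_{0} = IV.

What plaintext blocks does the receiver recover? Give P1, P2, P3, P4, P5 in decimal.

P1 = 87, P2 = 36, P3 = 25, P4 = 106, P5 = 11

Only C2 changed, to 89. In CBC, a change in C_i garbles P_i and flips the same bit in P_{i+1}. Decrypting the received ciphertext:
P1: D(K, 233) = 93; 93 ⊕ 10 = 87.
P2: D(K, 89) = 205; 205 ⊕ 233 = 36.
P3: D(K, 204) = 64; 64 ⊕ 89 = 25.
P4: D(K, 238) = 166; 166 ⊕ 204 = 106.
P5: D(K, 49) = 229; 229 ⊕ 238 = 11.
Blocks that differ from the original plaintext: P2, P3.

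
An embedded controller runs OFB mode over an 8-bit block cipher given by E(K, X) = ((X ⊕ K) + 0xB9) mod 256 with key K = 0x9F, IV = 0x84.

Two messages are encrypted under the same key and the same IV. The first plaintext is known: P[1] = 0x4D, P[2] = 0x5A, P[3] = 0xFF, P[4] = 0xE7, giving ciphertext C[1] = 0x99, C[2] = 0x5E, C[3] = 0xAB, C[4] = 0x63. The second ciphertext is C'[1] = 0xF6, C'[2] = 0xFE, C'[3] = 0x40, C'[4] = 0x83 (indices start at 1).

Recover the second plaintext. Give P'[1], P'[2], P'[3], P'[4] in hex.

P'[1] = 0x22, P'[2] = 0xFA, P'[3] = 0x14, P'[4] = 0x07

In OFB with a reused IV, both messages share the same keystream S_i, so C_i ⊕ C'_i = P_i ⊕ P'_i and thus P'_i = P_i ⊕ C_i ⊕ C'_i.
P'[1]: 0x4D ⊕ 0x99 ⊕ 0xF6 = 0x22.
P'[2]: 0x5A ⊕ 0x5E ⊕ 0xFE = 0xFA.
P'[3]: 0xFF ⊕ 0xAB ⊕ 0x40 = 0x14.
P'[4]: 0xE7 ⊕ 0x63 ⊕ 0x83 = 0x07.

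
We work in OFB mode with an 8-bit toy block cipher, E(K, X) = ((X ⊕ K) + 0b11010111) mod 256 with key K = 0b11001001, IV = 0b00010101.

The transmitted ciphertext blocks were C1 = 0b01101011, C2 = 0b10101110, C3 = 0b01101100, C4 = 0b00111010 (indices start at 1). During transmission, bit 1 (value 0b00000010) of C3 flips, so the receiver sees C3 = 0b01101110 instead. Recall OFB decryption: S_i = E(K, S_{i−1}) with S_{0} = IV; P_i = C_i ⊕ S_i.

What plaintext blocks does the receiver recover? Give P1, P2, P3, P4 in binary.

Only C3 changed, to 0b01101110. In OFB, a change in C_i flips the same bit in P_i only; the keystream is unaffected. Decrypting the received ciphertext:
P1: S = E(K, 0b00010101) = 0b10110011; 0b01101011 ⊕ 0b10110011 = 0b11011000.
P2: S = E(K, 0b10110011) = 0b01010001; 0b10101110 ⊕ 0b01010001 = 0b11111111.
P3: S = E(K, 0b01010001) = 0b01101111; 0b01101110 ⊕ 0b01101111 = 0b00000001.
P4: S = E(K, 0b01101111) = 0b01111101; 0b00111010 ⊕ 0b01111101 = 0b01000111.
Blocks that differ from the original plaintext: P3.

P1 = 0b11011000, P2 = 0b11111111, P3 = 0b00000001, P4 = 0b01000111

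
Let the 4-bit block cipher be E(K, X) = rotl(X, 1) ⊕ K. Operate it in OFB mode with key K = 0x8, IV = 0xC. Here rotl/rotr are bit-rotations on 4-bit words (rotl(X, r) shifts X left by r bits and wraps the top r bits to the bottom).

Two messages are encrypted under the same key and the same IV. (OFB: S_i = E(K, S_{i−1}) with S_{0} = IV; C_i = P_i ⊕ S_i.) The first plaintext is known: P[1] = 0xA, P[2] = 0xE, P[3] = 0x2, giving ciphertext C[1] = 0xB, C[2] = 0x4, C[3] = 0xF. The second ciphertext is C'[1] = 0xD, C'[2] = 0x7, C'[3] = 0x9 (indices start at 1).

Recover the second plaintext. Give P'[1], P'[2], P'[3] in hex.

In OFB with a reused IV, both messages share the same keystream S_i, so C_i ⊕ C'_i = P_i ⊕ P'_i and thus P'_i = P_i ⊕ C_i ⊕ C'_i.
P'[1]: 0xA ⊕ 0xB ⊕ 0xD = 0xC.
P'[2]: 0xE ⊕ 0x4 ⊕ 0x7 = 0xD.
P'[3]: 0x2 ⊕ 0xF ⊕ 0x9 = 0x4.

P'[1] = 0xC, P'[2] = 0xD, P'[3] = 0x4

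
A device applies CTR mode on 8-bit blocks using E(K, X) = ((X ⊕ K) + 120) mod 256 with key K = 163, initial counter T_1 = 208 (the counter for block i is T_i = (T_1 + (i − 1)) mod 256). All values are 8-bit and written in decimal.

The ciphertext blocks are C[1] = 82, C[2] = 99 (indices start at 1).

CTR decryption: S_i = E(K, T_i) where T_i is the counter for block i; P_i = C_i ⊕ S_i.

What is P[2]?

P[2] = 137

P[2]: T = 209, S = E(K, T) = 234; 99 ⊕ 234 = 137.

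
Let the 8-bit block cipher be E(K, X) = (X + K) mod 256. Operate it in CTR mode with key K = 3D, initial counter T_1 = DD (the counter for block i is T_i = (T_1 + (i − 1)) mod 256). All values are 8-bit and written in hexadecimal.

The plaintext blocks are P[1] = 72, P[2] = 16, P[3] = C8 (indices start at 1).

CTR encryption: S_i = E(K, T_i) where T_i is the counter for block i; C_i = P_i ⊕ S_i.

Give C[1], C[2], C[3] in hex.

C[1] = 68, C[2] = 0D, C[3] = D4

C[1]: T = DD, S = E(K, T) = 1A; 72 ⊕ 1A = 68.
C[2]: T = DE, S = E(K, T) = 1B; 16 ⊕ 1B = 0D.
C[3]: T = DF, S = E(K, T) = 1C; C8 ⊕ 1C = D4.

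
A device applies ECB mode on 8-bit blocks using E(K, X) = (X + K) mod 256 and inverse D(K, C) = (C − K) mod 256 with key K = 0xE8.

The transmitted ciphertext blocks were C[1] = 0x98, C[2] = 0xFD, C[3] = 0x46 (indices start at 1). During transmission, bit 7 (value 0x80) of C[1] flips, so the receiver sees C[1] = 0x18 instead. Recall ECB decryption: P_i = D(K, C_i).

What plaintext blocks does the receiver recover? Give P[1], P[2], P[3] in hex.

Only C[1] changed, to 0x18. In ECB, a change in C_i affects only P_i. Decrypting the received ciphertext:
P[1]: D(K, 0x18) = 0x30.
P[2]: D(K, 0xFD) = 0x15.
P[3]: D(K, 0x46) = 0x5E.
Blocks that differ from the original plaintext: P[1].

P[1] = 0x30, P[2] = 0x15, P[3] = 0x5E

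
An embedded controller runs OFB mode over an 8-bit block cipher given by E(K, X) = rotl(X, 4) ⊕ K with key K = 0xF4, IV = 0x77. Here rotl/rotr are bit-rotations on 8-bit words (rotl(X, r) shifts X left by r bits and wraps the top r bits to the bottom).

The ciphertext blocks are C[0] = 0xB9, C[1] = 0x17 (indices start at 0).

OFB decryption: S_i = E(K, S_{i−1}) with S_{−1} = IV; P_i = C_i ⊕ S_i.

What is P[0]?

P[0]: S = E(K, 0x77) = 0x83; 0xB9 ⊕ 0x83 = 0x3A.

P[0] = 0x3A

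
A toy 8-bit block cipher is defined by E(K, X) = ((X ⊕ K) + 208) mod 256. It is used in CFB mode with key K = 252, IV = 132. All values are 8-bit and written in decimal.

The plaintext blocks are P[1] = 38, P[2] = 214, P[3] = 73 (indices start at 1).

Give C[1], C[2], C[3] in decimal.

CFB encryption: C_i = P_i ⊕ E(K, C_{i−1}), with C_{0} = IV.
C[1]: E(K, 132) = 72; 38 ⊕ 72 = 110.
C[2]: E(K, 110) = 98; 214 ⊕ 98 = 180.
C[3]: E(K, 180) = 24; 73 ⊕ 24 = 81.

C[1] = 110, C[2] = 180, C[3] = 81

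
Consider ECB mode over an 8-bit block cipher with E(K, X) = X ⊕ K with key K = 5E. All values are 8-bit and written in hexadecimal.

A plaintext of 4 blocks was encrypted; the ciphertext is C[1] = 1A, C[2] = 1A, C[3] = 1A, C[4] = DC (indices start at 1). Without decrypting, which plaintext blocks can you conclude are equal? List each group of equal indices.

ECB encrypts each block independently with the same key, so equal ciphertext blocks imply equal plaintext blocks.
C[1] = C[2] = C[3] = 1A, so P[1] = P[2] = P[3].

P[1] = P[2] = P[3]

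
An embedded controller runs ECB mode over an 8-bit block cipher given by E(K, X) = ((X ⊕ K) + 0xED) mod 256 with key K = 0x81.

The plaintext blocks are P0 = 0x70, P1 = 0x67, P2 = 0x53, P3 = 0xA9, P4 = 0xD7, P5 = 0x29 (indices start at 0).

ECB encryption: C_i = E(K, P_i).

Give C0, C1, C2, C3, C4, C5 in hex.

C0: E(K, 0x70) = 0xDE.
C1: E(K, 0x67) = 0xD3.
C2: E(K, 0x53) = 0xBF.
C3: E(K, 0xA9) = 0x15.
C4: E(K, 0xD7) = 0x43.
C5: E(K, 0x29) = 0x95.

C0 = 0xDE, C1 = 0xD3, C2 = 0xBF, C3 = 0x15, C4 = 0x43, C5 = 0x95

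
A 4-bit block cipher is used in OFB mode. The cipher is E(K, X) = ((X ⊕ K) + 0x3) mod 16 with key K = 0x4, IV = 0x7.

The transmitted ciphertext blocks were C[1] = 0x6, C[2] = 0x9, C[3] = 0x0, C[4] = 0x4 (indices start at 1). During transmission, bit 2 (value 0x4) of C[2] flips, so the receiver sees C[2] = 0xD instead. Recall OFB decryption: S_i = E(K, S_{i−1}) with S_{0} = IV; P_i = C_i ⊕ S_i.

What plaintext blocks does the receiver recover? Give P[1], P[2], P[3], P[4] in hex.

P[1] = 0x0, P[2] = 0x8, P[3] = 0x4, P[4] = 0x7

Only C[2] changed, to 0xD. In OFB, a change in C_i flips the same bit in P_i only; the keystream is unaffected. Decrypting the received ciphertext:
P[1]: S = E(K, 0x7) = 0x6; 0x6 ⊕ 0x6 = 0x0.
P[2]: S = E(K, 0x6) = 0x5; 0xD ⊕ 0x5 = 0x8.
P[3]: S = E(K, 0x5) = 0x4; 0x0 ⊕ 0x4 = 0x4.
P[4]: S = E(K, 0x4) = 0x3; 0x4 ⊕ 0x3 = 0x7.
Blocks that differ from the original plaintext: P[2].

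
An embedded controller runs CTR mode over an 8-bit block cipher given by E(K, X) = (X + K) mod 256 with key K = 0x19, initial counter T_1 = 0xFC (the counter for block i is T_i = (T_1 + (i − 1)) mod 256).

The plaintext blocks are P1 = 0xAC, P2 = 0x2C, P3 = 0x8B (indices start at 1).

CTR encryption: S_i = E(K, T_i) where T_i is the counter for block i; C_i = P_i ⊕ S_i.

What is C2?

C1: T = 0xFC, S = E(K, T) = 0x15; 0xAC ⊕ 0x15 = 0xB9.
C2: T = 0xFD, S = E(K, T) = 0x16; 0x2C ⊕ 0x16 = 0x3A.

C2 = 0x3A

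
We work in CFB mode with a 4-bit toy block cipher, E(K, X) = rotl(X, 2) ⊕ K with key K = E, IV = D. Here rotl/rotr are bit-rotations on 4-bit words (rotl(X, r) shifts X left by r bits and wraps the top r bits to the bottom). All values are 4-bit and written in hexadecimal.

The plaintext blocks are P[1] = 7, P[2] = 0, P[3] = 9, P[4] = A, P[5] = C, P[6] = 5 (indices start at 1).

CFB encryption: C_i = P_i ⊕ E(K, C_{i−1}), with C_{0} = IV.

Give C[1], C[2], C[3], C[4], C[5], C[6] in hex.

C[1]: E(K, D) = 9; 7 ⊕ 9 = E.
C[2]: E(K, E) = 5; 0 ⊕ 5 = 5.
C[3]: E(K, 5) = B; 9 ⊕ B = 2.
C[4]: E(K, 2) = 6; A ⊕ 6 = C.
C[5]: E(K, C) = D; C ⊕ D = 1.
C[6]: E(K, 1) = A; 5 ⊕ A = F.

C[1] = E, C[2] = 5, C[3] = 2, C[4] = C, C[5] = 1, C[6] = F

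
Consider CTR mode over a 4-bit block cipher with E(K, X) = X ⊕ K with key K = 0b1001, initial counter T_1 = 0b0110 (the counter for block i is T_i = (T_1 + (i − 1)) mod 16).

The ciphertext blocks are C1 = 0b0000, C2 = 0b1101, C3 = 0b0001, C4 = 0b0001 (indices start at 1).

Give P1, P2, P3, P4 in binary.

CTR decryption: S_i = E(K, T_i) where T_i is the counter for block i; P_i = C_i ⊕ S_i.
P1: T = 0b0110, S = E(K, T) = 0b1111; 0b0000 ⊕ 0b1111 = 0b1111.
P2: T = 0b0111, S = E(K, T) = 0b1110; 0b1101 ⊕ 0b1110 = 0b0011.
P3: T = 0b1000, S = E(K, T) = 0b0001; 0b0001 ⊕ 0b0001 = 0b0000.
P4: T = 0b1001, S = E(K, T) = 0b0000; 0b0001 ⊕ 0b0000 = 0b0001.

P1 = 0b1111, P2 = 0b0011, P3 = 0b0000, P4 = 0b0001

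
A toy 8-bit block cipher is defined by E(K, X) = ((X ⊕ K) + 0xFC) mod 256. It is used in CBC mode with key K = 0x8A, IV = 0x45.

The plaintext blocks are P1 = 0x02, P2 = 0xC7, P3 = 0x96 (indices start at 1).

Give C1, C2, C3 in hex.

C1 = 0xC9, C2 = 0x80, C3 = 0x98

CBC encryption: C_i = E(K, P_i ⊕ C_{i−1}), with C_{0} = IV.
C1: P1 ⊕ 0x45 = 0x47; E(K, 0x47) = 0xC9.
C2: P2 ⊕ 0xC9 = 0x0E; E(K, 0x0E) = 0x80.
C3: P3 ⊕ 0x80 = 0x16; E(K, 0x16) = 0x98.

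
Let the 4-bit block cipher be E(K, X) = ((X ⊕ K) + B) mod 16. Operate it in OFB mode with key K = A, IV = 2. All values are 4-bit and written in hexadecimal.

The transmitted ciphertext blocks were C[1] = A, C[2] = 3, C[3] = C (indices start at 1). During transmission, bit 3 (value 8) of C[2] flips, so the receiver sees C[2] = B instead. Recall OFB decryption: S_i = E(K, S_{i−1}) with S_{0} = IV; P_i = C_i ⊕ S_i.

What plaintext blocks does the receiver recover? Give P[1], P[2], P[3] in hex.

P[1] = 9, P[2] = F, P[3] = 5

Only C[2] changed, to B. In OFB, a change in C_i flips the same bit in P_i only; the keystream is unaffected. Decrypting the received ciphertext:
P[1]: S = E(K, 2) = 3; A ⊕ 3 = 9.
P[2]: S = E(K, 3) = 4; B ⊕ 4 = F.
P[3]: S = E(K, 4) = 9; C ⊕ 9 = 5.
Blocks that differ from the original plaintext: P[2].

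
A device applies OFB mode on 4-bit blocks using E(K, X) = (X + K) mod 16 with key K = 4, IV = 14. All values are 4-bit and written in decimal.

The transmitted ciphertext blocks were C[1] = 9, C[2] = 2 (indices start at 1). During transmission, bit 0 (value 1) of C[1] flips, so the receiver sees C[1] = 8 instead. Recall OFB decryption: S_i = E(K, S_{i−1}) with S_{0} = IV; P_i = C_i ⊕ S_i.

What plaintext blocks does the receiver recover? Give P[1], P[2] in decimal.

Only C[1] changed, to 8. In OFB, a change in C_i flips the same bit in P_i only; the keystream is unaffected. Decrypting the received ciphertext:
P[1]: S = E(K, 14) = 2; 8 ⊕ 2 = 10.
P[2]: S = E(K, 2) = 6; 2 ⊕ 6 = 4.
Blocks that differ from the original plaintext: P[1].

P[1] = 10, P[2] = 4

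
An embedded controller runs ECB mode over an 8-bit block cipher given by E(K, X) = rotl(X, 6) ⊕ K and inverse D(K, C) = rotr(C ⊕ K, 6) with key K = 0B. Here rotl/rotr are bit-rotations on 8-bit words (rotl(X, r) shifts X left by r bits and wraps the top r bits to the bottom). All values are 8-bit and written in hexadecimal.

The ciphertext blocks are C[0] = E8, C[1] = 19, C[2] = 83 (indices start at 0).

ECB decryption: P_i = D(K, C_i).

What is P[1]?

P[1] = 48

P[1]: D(K, 19) = 48.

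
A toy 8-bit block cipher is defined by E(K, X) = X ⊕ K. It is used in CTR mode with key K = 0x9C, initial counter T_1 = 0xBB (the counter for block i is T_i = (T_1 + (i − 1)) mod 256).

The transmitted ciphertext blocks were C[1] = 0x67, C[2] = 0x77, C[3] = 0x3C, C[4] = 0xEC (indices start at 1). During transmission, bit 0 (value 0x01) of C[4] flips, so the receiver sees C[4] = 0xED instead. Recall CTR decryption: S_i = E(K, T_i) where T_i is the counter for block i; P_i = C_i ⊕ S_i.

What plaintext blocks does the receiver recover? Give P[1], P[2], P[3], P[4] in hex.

P[1] = 0x40, P[2] = 0x57, P[3] = 0x1D, P[4] = 0xCF

Only C[4] changed, to 0xED. In CTR, a change in C_i flips the same bit in P_i only; the keystream is unaffected. Decrypting the received ciphertext:
P[1]: T = 0xBB, S = E(K, T) = 0x27; 0x67 ⊕ 0x27 = 0x40.
P[2]: T = 0xBC, S = E(K, T) = 0x20; 0x77 ⊕ 0x20 = 0x57.
P[3]: T = 0xBD, S = E(K, T) = 0x21; 0x3C ⊕ 0x21 = 0x1D.
P[4]: T = 0xBE, S = E(K, T) = 0x22; 0xED ⊕ 0x22 = 0xCF.
Blocks that differ from the original plaintext: P[4].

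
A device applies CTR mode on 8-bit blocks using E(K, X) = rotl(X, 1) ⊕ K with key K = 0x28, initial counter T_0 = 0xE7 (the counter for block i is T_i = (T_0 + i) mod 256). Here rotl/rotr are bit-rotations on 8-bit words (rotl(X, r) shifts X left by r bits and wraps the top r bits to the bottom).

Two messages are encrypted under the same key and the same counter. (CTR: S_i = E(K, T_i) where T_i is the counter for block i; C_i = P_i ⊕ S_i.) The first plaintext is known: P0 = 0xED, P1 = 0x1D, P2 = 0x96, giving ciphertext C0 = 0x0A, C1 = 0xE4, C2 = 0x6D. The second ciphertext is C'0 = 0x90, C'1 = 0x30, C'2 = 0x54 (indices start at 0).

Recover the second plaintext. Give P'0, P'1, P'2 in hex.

P'0 = 0x77, P'1 = 0xC9, P'2 = 0xAF

In CTR with a reused counter, both messages share the same keystream S_i, so C_i ⊕ C'_i = P_i ⊕ P'_i and thus P'_i = P_i ⊕ C_i ⊕ C'_i.
P'0: 0xED ⊕ 0x0A ⊕ 0x90 = 0x77.
P'1: 0x1D ⊕ 0xE4 ⊕ 0x30 = 0xC9.
P'2: 0x96 ⊕ 0x6D ⊕ 0x54 = 0xAF.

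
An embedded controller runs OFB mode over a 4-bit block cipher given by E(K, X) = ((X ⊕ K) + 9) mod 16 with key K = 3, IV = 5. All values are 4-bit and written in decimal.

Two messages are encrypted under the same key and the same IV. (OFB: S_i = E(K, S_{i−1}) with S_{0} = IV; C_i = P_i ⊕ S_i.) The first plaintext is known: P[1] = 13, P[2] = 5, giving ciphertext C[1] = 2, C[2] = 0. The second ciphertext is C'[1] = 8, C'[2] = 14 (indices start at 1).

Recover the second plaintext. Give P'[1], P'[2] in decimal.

In OFB with a reused IV, both messages share the same keystream S_i, so C_i ⊕ C'_i = P_i ⊕ P'_i and thus P'_i = P_i ⊕ C_i ⊕ C'_i.
P'[1]: 13 ⊕ 2 ⊕ 8 = 7.
P'[2]: 5 ⊕ 0 ⊕ 14 = 11.

P'[1] = 7, P'[2] = 11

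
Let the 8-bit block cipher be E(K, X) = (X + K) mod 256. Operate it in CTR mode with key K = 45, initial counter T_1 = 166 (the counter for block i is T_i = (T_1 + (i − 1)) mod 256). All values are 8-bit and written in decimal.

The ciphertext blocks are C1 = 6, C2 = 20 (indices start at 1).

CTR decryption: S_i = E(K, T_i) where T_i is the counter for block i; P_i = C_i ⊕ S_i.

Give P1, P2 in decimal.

P1 = 213, P2 = 192

P1: T = 166, S = E(K, T) = 211; 6 ⊕ 211 = 213.
P2: T = 167, S = E(K, T) = 212; 20 ⊕ 212 = 192.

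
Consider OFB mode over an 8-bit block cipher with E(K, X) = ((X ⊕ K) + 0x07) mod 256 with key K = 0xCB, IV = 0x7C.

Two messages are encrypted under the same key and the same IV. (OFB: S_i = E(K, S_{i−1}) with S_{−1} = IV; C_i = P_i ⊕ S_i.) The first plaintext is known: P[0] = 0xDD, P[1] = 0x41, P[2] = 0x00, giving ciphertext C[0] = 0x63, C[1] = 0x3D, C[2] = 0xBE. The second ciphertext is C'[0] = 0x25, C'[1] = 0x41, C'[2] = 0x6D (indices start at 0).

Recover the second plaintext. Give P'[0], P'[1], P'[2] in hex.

P'[0] = 0x9B, P'[1] = 0x3D, P'[2] = 0xD3

In OFB with a reused IV, both messages share the same keystream S_i, so C_i ⊕ C'_i = P_i ⊕ P'_i and thus P'_i = P_i ⊕ C_i ⊕ C'_i.
P'[0]: 0xDD ⊕ 0x63 ⊕ 0x25 = 0x9B.
P'[1]: 0x41 ⊕ 0x3D ⊕ 0x41 = 0x3D.
P'[2]: 0x00 ⊕ 0xBE ⊕ 0x6D = 0xD3.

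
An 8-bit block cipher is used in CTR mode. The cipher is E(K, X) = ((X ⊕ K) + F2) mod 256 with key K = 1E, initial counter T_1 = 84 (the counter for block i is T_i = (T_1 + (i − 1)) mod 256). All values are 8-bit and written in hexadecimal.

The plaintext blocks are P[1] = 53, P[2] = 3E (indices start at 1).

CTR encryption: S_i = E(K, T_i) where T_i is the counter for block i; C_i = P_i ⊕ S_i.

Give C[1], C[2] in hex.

C[1] = DF, C[2] = B3

C[1]: T = 84, S = E(K, T) = 8C; 53 ⊕ 8C = DF.
C[2]: T = 85, S = E(K, T) = 8D; 3E ⊕ 8D = B3.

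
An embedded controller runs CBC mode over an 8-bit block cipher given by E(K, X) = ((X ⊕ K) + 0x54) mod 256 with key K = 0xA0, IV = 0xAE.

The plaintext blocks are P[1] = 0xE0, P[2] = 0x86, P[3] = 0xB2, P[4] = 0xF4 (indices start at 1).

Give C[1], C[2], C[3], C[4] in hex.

CBC encryption: C_i = E(K, P_i ⊕ C_{i−1}), with C_{0} = IV.
C[1]: P[1] ⊕ 0xAE = 0x4E; E(K, 0x4E) = 0x42.
C[2]: P[2] ⊕ 0x42 = 0xC4; E(K, 0xC4) = 0xB8.
C[3]: P[3] ⊕ 0xB8 = 0x0A; E(K, 0x0A) = 0xFE.
C[4]: P[4] ⊕ 0xFE = 0x0A; E(K, 0x0A) = 0xFE.

C[1] = 0x42, C[2] = 0xB8, C[3] = 0xFE, C[4] = 0xFE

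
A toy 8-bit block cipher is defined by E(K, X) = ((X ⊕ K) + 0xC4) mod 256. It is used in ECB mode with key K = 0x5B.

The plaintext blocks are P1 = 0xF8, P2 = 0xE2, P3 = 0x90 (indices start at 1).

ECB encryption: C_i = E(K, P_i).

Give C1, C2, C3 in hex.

C1 = 0x67, C2 = 0x7D, C3 = 0x8F

C1: E(K, 0xF8) = 0x67.
C2: E(K, 0xE2) = 0x7D.
C3: E(K, 0x90) = 0x8F.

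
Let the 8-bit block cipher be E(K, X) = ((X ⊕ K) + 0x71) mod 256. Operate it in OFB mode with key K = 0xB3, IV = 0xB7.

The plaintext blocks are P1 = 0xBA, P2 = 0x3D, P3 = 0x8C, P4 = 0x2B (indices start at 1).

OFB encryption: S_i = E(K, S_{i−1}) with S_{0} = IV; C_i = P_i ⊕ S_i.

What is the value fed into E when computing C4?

C1: S = E(K, 0xB7) = 0x75; 0xBA ⊕ 0x75 = 0xCF.
C2: S = E(K, 0x75) = 0x37; 0x3D ⊕ 0x37 = 0x0A.
C3: S = E(K, 0x37) = 0xF5; 0x8C ⊕ 0xF5 = 0x79.
C4: S = E(K, 0xF5) = 0xB7; 0x2B ⊕ 0xB7 = 0x9C.
So the input to E for block 4 is 0xF5.

0xF5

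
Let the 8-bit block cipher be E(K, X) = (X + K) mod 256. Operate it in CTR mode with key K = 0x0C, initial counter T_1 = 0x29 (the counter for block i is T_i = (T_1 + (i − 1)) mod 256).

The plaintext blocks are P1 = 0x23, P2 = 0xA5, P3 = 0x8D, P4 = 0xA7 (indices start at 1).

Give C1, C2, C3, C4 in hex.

C1 = 0x16, C2 = 0x93, C3 = 0xBA, C4 = 0x9F

CTR encryption: S_i = E(K, T_i) where T_i is the counter for block i; C_i = P_i ⊕ S_i.
C1: T = 0x29, S = E(K, T) = 0x35; 0x23 ⊕ 0x35 = 0x16.
C2: T = 0x2A, S = E(K, T) = 0x36; 0xA5 ⊕ 0x36 = 0x93.
C3: T = 0x2B, S = E(K, T) = 0x37; 0x8D ⊕ 0x37 = 0xBA.
C4: T = 0x2C, S = E(K, T) = 0x38; 0xA7 ⊕ 0x38 = 0x9F.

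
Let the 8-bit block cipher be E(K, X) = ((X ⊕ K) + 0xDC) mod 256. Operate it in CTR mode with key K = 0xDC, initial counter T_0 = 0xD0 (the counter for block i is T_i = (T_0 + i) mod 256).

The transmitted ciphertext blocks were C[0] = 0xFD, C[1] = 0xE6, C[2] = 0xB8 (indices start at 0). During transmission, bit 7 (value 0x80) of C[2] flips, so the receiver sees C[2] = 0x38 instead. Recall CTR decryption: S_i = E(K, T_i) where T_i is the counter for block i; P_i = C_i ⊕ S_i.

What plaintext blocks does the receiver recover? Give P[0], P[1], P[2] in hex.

P[0] = 0x15, P[1] = 0x0F, P[2] = 0xD2

Only C[2] changed, to 0x38. In CTR, a change in C_i flips the same bit in P_i only; the keystream is unaffected. Decrypting the received ciphertext:
P[0]: T = 0xD0, S = E(K, T) = 0xE8; 0xFD ⊕ 0xE8 = 0x15.
P[1]: T = 0xD1, S = E(K, T) = 0xE9; 0xE6 ⊕ 0xE9 = 0x0F.
P[2]: T = 0xD2, S = E(K, T) = 0xEA; 0x38 ⊕ 0xEA = 0xD2.
Blocks that differ from the original plaintext: P[2].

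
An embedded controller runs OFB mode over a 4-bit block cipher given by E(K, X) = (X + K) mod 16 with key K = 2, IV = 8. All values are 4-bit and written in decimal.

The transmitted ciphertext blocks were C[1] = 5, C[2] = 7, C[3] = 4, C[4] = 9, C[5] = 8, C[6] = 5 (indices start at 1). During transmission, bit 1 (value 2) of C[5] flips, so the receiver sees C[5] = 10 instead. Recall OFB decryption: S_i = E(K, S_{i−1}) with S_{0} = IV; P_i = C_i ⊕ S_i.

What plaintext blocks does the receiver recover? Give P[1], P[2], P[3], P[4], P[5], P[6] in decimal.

Only C[5] changed, to 10. In OFB, a change in C_i flips the same bit in P_i only; the keystream is unaffected. Decrypting the received ciphertext:
P[1]: S = E(K, 8) = 10; 5 ⊕ 10 = 15.
P[2]: S = E(K, 10) = 12; 7 ⊕ 12 = 11.
P[3]: S = E(K, 12) = 14; 4 ⊕ 14 = 10.
P[4]: S = E(K, 14) = 0; 9 ⊕ 0 = 9.
P[5]: S = E(K, 0) = 2; 10 ⊕ 2 = 8.
P[6]: S = E(K, 2) = 4; 5 ⊕ 4 = 1.
Blocks that differ from the original plaintext: P[5].

P[1] = 15, P[2] = 11, P[3] = 10, P[4] = 9, P[5] = 8, P[6] = 1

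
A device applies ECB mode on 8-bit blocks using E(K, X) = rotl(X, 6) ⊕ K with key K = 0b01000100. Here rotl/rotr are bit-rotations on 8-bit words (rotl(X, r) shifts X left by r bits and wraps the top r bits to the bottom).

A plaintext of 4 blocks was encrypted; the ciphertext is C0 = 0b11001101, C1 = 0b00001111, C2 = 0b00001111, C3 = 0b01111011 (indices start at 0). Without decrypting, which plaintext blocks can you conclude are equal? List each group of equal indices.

P1 = P2

ECB encrypts each block independently with the same key, so equal ciphertext blocks imply equal plaintext blocks.
C1 = C2 = 0b00001111, so P1 = P2.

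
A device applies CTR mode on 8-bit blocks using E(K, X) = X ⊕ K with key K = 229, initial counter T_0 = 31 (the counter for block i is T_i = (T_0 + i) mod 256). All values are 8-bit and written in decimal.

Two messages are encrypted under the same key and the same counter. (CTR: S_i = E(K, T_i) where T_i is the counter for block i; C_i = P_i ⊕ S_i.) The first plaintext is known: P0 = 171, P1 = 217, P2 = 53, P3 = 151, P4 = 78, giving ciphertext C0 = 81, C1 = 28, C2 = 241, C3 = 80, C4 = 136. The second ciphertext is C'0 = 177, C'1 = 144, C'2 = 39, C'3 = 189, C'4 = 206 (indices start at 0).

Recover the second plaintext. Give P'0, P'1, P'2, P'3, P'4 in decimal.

P'0 = 75, P'1 = 85, P'2 = 227, P'3 = 122, P'4 = 8

In CTR with a reused counter, both messages share the same keystream S_i, so C_i ⊕ C'_i = P_i ⊕ P'_i and thus P'_i = P_i ⊕ C_i ⊕ C'_i.
P'0: 171 ⊕ 81 ⊕ 177 = 75.
P'1: 217 ⊕ 28 ⊕ 144 = 85.
P'2: 53 ⊕ 241 ⊕ 39 = 227.
P'3: 151 ⊕ 80 ⊕ 189 = 122.
P'4: 78 ⊕ 136 ⊕ 206 = 8.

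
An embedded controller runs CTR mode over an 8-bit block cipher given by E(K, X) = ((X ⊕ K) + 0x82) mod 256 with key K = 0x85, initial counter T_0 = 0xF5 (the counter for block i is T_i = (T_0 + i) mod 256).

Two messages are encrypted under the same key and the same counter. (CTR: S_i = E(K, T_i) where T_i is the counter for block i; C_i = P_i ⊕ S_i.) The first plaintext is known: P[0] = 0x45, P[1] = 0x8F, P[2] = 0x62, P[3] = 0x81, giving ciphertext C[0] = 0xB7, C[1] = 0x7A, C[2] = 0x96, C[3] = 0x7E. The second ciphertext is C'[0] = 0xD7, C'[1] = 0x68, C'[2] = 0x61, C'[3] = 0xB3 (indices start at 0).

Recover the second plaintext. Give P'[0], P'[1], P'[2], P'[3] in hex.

P'[0] = 0x25, P'[1] = 0x9D, P'[2] = 0x95, P'[3] = 0x4C

In CTR with a reused counter, both messages share the same keystream S_i, so C_i ⊕ C'_i = P_i ⊕ P'_i and thus P'_i = P_i ⊕ C_i ⊕ C'_i.
P'[0]: 0x45 ⊕ 0xB7 ⊕ 0xD7 = 0x25.
P'[1]: 0x8F ⊕ 0x7A ⊕ 0x68 = 0x9D.
P'[2]: 0x62 ⊕ 0x96 ⊕ 0x61 = 0x95.
P'[3]: 0x81 ⊕ 0x7E ⊕ 0xB3 = 0x4C.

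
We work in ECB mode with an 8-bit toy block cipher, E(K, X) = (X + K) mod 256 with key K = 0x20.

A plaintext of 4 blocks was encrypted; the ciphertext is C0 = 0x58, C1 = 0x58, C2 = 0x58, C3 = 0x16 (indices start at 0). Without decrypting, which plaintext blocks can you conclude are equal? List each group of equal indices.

ECB encrypts each block independently with the same key, so equal ciphertext blocks imply equal plaintext blocks.
C0 = C1 = C2 = 0x58, so P0 = P1 = P2.

P0 = P1 = P2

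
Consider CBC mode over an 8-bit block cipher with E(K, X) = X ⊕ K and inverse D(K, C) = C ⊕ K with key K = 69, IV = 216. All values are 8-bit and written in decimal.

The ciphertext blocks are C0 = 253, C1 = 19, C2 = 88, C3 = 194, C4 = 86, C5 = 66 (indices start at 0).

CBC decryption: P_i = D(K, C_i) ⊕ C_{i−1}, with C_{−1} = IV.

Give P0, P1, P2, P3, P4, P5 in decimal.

P0: D(K, 253) = 184; 184 ⊕ 216 = 96.
P1: D(K, 19) = 86; 86 ⊕ 253 = 171.
P2: D(K, 88) = 29; 29 ⊕ 19 = 14.
P3: D(K, 194) = 135; 135 ⊕ 88 = 223.
P4: D(K, 86) = 19; 19 ⊕ 194 = 209.
P5: D(K, 66) = 7; 7 ⊕ 86 = 81.

P0 = 96, P1 = 171, P2 = 14, P3 = 223, P4 = 209, P5 = 81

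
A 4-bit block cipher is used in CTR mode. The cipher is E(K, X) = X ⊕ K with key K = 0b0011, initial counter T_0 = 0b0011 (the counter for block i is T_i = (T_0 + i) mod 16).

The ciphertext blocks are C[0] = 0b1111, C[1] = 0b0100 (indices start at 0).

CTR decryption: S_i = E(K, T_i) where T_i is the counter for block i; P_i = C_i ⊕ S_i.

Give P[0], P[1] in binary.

P[0] = 0b1111, P[1] = 0b0011

P[0]: T = 0b0011, S = E(K, T) = 0b0000; 0b1111 ⊕ 0b0000 = 0b1111.
P[1]: T = 0b0100, S = E(K, T) = 0b0111; 0b0100 ⊕ 0b0111 = 0b0011.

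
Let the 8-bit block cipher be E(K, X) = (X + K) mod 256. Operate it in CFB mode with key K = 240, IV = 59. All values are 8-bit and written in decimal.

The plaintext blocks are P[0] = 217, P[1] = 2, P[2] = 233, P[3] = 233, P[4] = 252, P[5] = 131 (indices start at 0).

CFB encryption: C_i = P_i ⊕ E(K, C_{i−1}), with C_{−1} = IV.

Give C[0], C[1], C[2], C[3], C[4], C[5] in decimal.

C[0]: E(K, 59) = 43; 217 ⊕ 43 = 242.
C[1]: E(K, 242) = 226; 2 ⊕ 226 = 224.
C[2]: E(K, 224) = 208; 233 ⊕ 208 = 57.
C[3]: E(K, 57) = 41; 233 ⊕ 41 = 192.
C[4]: E(K, 192) = 176; 252 ⊕ 176 = 76.
C[5]: E(K, 76) = 60; 131 ⊕ 60 = 191.

C[0] = 242, C[1] = 224, C[2] = 57, C[3] = 192, C[4] = 76, C[5] = 191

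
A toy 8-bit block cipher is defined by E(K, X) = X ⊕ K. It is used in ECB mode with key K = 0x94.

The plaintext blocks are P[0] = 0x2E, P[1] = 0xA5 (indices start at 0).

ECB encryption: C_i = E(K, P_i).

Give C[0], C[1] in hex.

C[0] = 0xBA, C[1] = 0x31

C[0]: E(K, 0x2E) = 0xBA.
C[1]: E(K, 0xA5) = 0x31.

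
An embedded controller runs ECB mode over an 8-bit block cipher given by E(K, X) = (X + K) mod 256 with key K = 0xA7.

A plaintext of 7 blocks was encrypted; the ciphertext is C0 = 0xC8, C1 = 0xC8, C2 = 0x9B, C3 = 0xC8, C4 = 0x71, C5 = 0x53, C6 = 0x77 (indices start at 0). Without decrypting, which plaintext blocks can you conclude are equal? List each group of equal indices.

ECB encrypts each block independently with the same key, so equal ciphertext blocks imply equal plaintext blocks.
C0 = C1 = C3 = 0xC8, so P0 = P1 = P3.

P0 = P1 = P3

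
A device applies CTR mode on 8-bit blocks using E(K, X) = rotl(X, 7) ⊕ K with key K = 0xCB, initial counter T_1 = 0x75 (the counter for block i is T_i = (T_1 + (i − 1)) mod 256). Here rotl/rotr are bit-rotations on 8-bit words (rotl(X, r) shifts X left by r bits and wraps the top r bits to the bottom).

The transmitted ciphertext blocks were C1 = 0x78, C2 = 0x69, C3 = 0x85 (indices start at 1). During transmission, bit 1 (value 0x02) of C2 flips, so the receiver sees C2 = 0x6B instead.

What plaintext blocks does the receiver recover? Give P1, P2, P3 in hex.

P1 = 0x09, P2 = 0x9B, P3 = 0xF5

CTR decryption: S_i = E(K, T_i) where T_i is the counter for block i; P_i = C_i ⊕ S_i.
Only C2 changed, to 0x6B. In CTR, a change in C_i flips the same bit in P_i only; the keystream is unaffected. Decrypting the received ciphertext:
P1: T = 0x75, S = E(K, T) = 0x71; 0x78 ⊕ 0x71 = 0x09.
P2: T = 0x76, S = E(K, T) = 0xF0; 0x6B ⊕ 0xF0 = 0x9B.
P3: T = 0x77, S = E(K, T) = 0x70; 0x85 ⊕ 0x70 = 0xF5.
Blocks that differ from the original plaintext: P2.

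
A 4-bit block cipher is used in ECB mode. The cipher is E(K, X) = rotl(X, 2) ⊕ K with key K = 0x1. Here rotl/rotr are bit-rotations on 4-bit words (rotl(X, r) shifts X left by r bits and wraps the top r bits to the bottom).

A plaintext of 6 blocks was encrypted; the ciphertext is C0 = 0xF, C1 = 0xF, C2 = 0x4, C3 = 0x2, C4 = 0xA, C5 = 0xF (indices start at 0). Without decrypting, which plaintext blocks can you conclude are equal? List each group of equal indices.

ECB encrypts each block independently with the same key, so equal ciphertext blocks imply equal plaintext blocks.
C0 = C1 = C5 = 0xF, so P0 = P1 = P5.

P0 = P1 = P5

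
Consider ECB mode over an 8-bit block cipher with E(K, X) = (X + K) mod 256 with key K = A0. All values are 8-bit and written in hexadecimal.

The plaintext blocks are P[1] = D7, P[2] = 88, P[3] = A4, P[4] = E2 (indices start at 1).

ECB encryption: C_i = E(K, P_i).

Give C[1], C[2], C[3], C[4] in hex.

C[1] = 77, C[2] = 28, C[3] = 44, C[4] = 82

C[1]: E(K, D7) = 77.
C[2]: E(K, 88) = 28.
C[3]: E(K, A4) = 44.
C[4]: E(K, E2) = 82.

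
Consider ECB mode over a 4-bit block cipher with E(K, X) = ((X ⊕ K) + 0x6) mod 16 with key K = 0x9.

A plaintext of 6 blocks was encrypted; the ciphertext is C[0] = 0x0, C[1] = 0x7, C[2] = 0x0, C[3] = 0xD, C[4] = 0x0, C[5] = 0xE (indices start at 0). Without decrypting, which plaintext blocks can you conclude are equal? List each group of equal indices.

ECB encrypts each block independently with the same key, so equal ciphertext blocks imply equal plaintext blocks.
C[0] = C[2] = C[4] = 0x0, so P[0] = P[2] = P[4].

P[0] = P[2] = P[4]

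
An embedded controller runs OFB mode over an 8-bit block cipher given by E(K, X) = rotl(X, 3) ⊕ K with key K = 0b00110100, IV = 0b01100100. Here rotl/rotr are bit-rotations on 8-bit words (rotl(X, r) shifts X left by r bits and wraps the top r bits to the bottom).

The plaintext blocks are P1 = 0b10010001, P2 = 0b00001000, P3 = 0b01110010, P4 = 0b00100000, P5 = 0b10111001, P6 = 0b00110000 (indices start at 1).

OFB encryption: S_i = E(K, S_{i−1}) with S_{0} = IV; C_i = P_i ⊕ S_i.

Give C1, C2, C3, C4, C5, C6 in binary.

C1 = 0b10000110, C2 = 0b10000100, C3 = 0b00100010, C4 = 0b10010110, C5 = 0b00111000, C6 = 0b00001000

C1: S = E(K, 0b01100100) = 0b00010111; 0b10010001 ⊕ 0b00010111 = 0b10000110.
C2: S = E(K, 0b00010111) = 0b10001100; 0b00001000 ⊕ 0b10001100 = 0b10000100.
C3: S = E(K, 0b10001100) = 0b01010000; 0b01110010 ⊕ 0b01010000 = 0b00100010.
C4: S = E(K, 0b01010000) = 0b10110110; 0b00100000 ⊕ 0b10110110 = 0b10010110.
C5: S = E(K, 0b10110110) = 0b10000001; 0b10111001 ⊕ 0b10000001 = 0b00111000.
C6: S = E(K, 0b10000001) = 0b00111000; 0b00110000 ⊕ 0b00111000 = 0b00001000.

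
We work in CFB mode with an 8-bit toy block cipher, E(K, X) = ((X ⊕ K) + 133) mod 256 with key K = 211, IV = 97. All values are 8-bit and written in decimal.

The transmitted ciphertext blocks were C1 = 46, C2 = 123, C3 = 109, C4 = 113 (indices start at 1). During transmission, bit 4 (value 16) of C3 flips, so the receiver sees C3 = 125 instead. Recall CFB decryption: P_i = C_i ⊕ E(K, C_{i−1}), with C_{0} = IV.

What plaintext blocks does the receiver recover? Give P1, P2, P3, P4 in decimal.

P1 = 25, P2 = 249, P3 = 80, P4 = 66

Only C3 changed, to 125. In CFB, a change in C_i flips the same bit in P_i and garbles P_{i+1}. Decrypting the received ciphertext:
P1: E(K, 97) = 55; 46 ⊕ 55 = 25.
P2: E(K, 46) = 130; 123 ⊕ 130 = 249.
P3: E(K, 123) = 45; 125 ⊕ 45 = 80.
P4: E(K, 125) = 51; 113 ⊕ 51 = 66.
Blocks that differ from the original plaintext: P3, P4.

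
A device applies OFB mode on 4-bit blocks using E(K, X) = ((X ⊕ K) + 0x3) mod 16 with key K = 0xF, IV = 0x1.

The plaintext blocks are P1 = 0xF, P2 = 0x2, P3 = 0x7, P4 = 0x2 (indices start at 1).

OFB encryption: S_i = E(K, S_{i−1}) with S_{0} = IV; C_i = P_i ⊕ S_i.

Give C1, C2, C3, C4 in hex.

C1 = 0xE, C2 = 0x3, C3 = 0x6, C4 = 0x3

C1: S = E(K, 0x1) = 0x1; 0xF ⊕ 0x1 = 0xE.
C2: S = E(K, 0x1) = 0x1; 0x2 ⊕ 0x1 = 0x3.
C3: S = E(K, 0x1) = 0x1; 0x7 ⊕ 0x1 = 0x6.
C4: S = E(K, 0x1) = 0x1; 0x2 ⊕ 0x1 = 0x3.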